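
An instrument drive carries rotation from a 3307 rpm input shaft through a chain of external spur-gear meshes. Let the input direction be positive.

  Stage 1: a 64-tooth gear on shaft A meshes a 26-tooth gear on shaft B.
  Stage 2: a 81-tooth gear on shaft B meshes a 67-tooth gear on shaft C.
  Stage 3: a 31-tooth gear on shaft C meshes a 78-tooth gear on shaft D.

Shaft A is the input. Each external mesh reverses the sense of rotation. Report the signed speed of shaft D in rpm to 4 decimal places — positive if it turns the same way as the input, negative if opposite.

-3911.2730 rpm (opposite to input, |ω| = 3911.2730 rpm)

Stage 1 [64T→26T]: ω = 3307.0000×64/26 = 8140.3077 rpm, dir flips to −; running = −8140.3077
Stage 2 [81T→67T]: ω = 8140.3077×81/67 = 9841.2675 rpm, dir flips to +; running = +9841.2675
Stage 3 [31T→78T]: ω = 9841.2675×31/78 = 3911.2730 rpm, dir flips to −; running = −3911.2730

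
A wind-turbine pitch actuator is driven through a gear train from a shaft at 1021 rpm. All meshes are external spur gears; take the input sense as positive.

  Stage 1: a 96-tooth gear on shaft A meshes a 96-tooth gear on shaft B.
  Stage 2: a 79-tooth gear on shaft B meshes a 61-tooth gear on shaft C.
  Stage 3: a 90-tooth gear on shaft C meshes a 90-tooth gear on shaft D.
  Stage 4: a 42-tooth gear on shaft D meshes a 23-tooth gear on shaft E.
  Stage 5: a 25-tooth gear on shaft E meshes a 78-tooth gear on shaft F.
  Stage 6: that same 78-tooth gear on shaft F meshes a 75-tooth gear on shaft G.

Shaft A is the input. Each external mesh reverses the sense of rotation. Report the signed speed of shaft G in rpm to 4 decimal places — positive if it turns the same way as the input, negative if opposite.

+804.8653 rpm (same as input, |ω| = 804.8653 rpm)

Stage 1 [96T→96T]: ω = 1021.0000×96/96 = 1021.0000 rpm, dir flips to −; running = −1021.0000
Stage 2 [79T→61T]: ω = 1021.0000×79/61 = 1322.2787 rpm, dir flips to +; running = +1322.2787
Stage 3 [90T→90T]: ω = 1322.2787×90/90 = 1322.2787 rpm, dir flips to −; running = −1322.2787
Stage 4 [42T→23T]: ω = 1322.2787×42/23 = 2414.5959 rpm, dir flips to +; running = +2414.5959
Stage 5 [25T→78T]: ω = 2414.5959×25/78 = 773.9089 rpm, dir flips to −; running = −773.9089
Stage 6 [78T→75T]: ω = 773.9089×78/75 = 804.8653 rpm, dir flips to +; running = +804.8653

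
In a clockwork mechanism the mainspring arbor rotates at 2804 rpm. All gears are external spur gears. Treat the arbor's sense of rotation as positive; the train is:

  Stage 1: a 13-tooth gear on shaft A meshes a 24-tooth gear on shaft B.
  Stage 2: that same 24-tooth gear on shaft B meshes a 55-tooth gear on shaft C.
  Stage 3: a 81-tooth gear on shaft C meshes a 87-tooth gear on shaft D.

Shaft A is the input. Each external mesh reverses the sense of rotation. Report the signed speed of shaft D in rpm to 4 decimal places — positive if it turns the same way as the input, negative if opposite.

Stage 1 [13T→24T]: ω = 2804.0000×13/24 = 1518.8333 rpm, dir flips to −; running = −1518.8333
Stage 2 [24T→55T]: ω = 1518.8333×24/55 = 662.7636 rpm, dir flips to +; running = +662.7636
Stage 3 [81T→87T]: ω = 662.7636×81/87 = 617.0558 rpm, dir flips to −; running = −617.0558

-617.0558 rpm (opposite to input, |ω| = 617.0558 rpm)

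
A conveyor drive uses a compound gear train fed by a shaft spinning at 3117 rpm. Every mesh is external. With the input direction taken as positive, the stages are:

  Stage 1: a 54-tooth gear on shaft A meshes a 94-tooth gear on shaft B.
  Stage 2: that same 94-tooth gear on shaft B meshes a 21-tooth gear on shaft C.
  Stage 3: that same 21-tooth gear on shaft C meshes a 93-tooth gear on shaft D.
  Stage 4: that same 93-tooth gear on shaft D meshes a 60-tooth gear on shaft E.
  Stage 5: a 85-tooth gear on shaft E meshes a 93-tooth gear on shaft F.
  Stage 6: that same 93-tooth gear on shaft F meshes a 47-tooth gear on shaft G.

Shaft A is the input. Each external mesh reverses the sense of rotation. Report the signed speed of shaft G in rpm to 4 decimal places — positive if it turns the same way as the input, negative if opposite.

Stage 1 [54T→94T]: ω = 3117.0000×54/94 = 1790.6170 rpm, dir flips to −; running = −1790.6170
Stage 2 [94T→21T]: ω = 1790.6170×94/21 = 8015.1429 rpm, dir flips to +; running = +8015.1429
Stage 3 [21T→93T]: ω = 8015.1429×21/93 = 1809.8710 rpm, dir flips to −; running = −1809.8710
Stage 4 [93T→60T]: ω = 1809.8710×93/60 = 2805.3000 rpm, dir flips to +; running = +2805.3000
Stage 5 [85T→93T]: ω = 2805.3000×85/93 = 2563.9839 rpm, dir flips to −; running = −2563.9839
Stage 6 [93T→47T]: ω = 2563.9839×93/47 = 5073.4149 rpm, dir flips to +; running = +5073.4149

+5073.4149 rpm (same as input, |ω| = 5073.4149 rpm)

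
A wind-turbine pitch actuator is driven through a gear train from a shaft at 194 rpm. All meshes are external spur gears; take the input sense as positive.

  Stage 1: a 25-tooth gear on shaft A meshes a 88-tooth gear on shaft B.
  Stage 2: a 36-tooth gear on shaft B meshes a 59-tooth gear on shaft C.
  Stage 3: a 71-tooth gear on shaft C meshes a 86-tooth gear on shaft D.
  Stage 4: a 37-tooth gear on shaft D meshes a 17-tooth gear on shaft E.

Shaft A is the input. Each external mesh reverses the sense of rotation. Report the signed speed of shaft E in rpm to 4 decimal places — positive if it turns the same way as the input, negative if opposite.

Stage 1 [25T→88T]: ω = 194.0000×25/88 = 55.1136 rpm, dir flips to −; running = −55.1136
Stage 2 [36T→59T]: ω = 55.1136×36/59 = 33.6287 rpm, dir flips to +; running = +33.6287
Stage 3 [71T→86T]: ω = 33.6287×71/86 = 27.7632 rpm, dir flips to −; running = −27.7632
Stage 4 [37T→17T]: ω = 27.7632×37/17 = 60.4258 rpm, dir flips to +; running = +60.4258

+60.4258 rpm (same as input, |ω| = 60.4258 rpm)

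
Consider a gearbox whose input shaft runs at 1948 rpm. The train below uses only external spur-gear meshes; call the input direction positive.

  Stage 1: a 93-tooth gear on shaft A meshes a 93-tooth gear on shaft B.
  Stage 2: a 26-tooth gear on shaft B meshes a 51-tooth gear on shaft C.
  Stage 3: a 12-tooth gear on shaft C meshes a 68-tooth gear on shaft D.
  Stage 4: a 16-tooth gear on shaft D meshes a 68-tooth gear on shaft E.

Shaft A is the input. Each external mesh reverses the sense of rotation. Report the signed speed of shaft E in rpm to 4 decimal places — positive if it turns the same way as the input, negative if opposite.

+41.2359 rpm (same as input, |ω| = 41.2359 rpm)

Stage 1 [93T→93T]: ω = 1948.0000×93/93 = 1948.0000 rpm, dir flips to −; running = −1948.0000
Stage 2 [26T→51T]: ω = 1948.0000×26/51 = 993.0980 rpm, dir flips to +; running = +993.0980
Stage 3 [12T→68T]: ω = 993.0980×12/68 = 175.2526 rpm, dir flips to −; running = −175.2526
Stage 4 [16T→68T]: ω = 175.2526×16/68 = 41.2359 rpm, dir flips to +; running = +41.2359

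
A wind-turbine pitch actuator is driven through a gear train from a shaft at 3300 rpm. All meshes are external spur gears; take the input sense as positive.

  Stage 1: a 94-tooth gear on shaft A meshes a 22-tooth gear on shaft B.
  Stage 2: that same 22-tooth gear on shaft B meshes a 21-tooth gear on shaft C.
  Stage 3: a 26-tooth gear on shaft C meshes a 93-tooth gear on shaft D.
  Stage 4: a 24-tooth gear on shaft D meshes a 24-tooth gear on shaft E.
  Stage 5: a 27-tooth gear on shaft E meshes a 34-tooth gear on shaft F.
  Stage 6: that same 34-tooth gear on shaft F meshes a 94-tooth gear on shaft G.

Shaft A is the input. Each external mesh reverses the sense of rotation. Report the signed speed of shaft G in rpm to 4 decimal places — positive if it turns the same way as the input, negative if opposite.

+1186.1751 rpm (same as input, |ω| = 1186.1751 rpm)

Stage 1 [94T→22T]: ω = 3300.0000×94/22 = 14100.0000 rpm, dir flips to −; running = −14100.0000
Stage 2 [22T→21T]: ω = 14100.0000×22/21 = 14771.4286 rpm, dir flips to +; running = +14771.4286
Stage 3 [26T→93T]: ω = 14771.4286×26/93 = 4129.6467 rpm, dir flips to −; running = −4129.6467
Stage 4 [24T→24T]: ω = 4129.6467×24/24 = 4129.6467 rpm, dir flips to +; running = +4129.6467
Stage 5 [27T→34T]: ω = 4129.6467×27/34 = 3279.4253 rpm, dir flips to −; running = −3279.4253
Stage 6 [34T→94T]: ω = 3279.4253×34/94 = 1186.1751 rpm, dir flips to +; running = +1186.1751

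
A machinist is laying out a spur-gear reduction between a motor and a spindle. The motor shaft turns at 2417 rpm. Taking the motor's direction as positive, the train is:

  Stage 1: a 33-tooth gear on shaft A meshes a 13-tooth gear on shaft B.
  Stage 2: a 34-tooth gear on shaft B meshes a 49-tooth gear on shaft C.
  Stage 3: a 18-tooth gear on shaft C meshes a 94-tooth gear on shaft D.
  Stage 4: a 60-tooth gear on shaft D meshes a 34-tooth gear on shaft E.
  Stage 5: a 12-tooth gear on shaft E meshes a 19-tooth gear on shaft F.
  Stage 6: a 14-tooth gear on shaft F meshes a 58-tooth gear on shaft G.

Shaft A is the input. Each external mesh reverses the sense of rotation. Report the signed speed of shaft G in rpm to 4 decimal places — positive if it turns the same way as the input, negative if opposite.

+219.3182 rpm (same as input, |ω| = 219.3182 rpm)

Stage 1 [33T→13T]: ω = 2417.0000×33/13 = 6135.4615 rpm, dir flips to −; running = −6135.4615
Stage 2 [34T→49T]: ω = 6135.4615×34/49 = 4257.2590 rpm, dir flips to +; running = +4257.2590
Stage 3 [18T→94T]: ω = 4257.2590×18/94 = 815.2198 rpm, dir flips to −; running = −815.2198
Stage 4 [60T→34T]: ω = 815.2198×60/34 = 1438.6232 rpm, dir flips to +; running = +1438.6232
Stage 5 [12T→19T]: ω = 1438.6232×12/19 = 908.6041 rpm, dir flips to −; running = −908.6041
Stage 6 [14T→58T]: ω = 908.6041×14/58 = 219.3182 rpm, dir flips to +; running = +219.3182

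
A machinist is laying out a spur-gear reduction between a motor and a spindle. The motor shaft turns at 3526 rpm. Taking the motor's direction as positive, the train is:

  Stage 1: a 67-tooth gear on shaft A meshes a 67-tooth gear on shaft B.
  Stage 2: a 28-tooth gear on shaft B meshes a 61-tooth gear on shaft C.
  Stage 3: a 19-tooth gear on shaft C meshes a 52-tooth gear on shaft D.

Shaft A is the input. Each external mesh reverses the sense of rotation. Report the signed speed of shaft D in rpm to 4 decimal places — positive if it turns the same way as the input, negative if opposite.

-591.3720 rpm (opposite to input, |ω| = 591.3720 rpm)

Stage 1 [67T→67T]: ω = 3526.0000×67/67 = 3526.0000 rpm, dir flips to −; running = −3526.0000
Stage 2 [28T→61T]: ω = 3526.0000×28/61 = 1618.4918 rpm, dir flips to +; running = +1618.4918
Stage 3 [19T→52T]: ω = 1618.4918×19/52 = 591.3720 rpm, dir flips to −; running = −591.3720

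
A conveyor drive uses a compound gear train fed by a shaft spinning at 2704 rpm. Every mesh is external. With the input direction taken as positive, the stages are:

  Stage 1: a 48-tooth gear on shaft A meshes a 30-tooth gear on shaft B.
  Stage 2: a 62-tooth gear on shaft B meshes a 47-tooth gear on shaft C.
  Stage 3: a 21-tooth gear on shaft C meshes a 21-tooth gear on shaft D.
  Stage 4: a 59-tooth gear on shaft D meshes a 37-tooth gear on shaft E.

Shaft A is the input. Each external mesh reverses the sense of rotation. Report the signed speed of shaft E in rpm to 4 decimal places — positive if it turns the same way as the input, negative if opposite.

Stage 1 [48T→30T]: ω = 2704.0000×48/30 = 4326.4000 rpm, dir flips to −; running = −4326.4000
Stage 2 [62T→47T]: ω = 4326.4000×62/47 = 5707.1660 rpm, dir flips to +; running = +5707.1660
Stage 3 [21T→21T]: ω = 5707.1660×21/21 = 5707.1660 rpm, dir flips to −; running = −5707.1660
Stage 4 [59T→37T]: ω = 5707.1660×59/37 = 9100.6160 rpm, dir flips to +; running = +9100.6160

+9100.6160 rpm (same as input, |ω| = 9100.6160 rpm)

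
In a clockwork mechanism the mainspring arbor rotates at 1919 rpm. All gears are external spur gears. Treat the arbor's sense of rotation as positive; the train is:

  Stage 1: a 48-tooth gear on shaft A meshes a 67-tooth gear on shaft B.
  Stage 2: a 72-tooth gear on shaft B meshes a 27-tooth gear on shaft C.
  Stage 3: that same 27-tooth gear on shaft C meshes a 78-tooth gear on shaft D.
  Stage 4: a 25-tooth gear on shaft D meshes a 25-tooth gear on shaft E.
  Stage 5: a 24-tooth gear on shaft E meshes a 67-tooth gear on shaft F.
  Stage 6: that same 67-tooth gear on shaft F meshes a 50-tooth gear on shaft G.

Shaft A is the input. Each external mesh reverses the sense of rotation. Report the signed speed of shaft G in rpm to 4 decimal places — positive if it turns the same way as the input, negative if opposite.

Stage 1 [48T→67T]: ω = 1919.0000×48/67 = 1374.8060 rpm, dir flips to −; running = −1374.8060
Stage 2 [72T→27T]: ω = 1374.8060×72/27 = 3666.1493 rpm, dir flips to +; running = +3666.1493
Stage 3 [27T→78T]: ω = 3666.1493×27/78 = 1269.0517 rpm, dir flips to −; running = −1269.0517
Stage 4 [25T→25T]: ω = 1269.0517×25/25 = 1269.0517 rpm, dir flips to +; running = +1269.0517
Stage 5 [24T→67T]: ω = 1269.0517×24/67 = 454.5857 rpm, dir flips to −; running = −454.5857
Stage 6 [67T→50T]: ω = 454.5857×67/50 = 609.1448 rpm, dir flips to +; running = +609.1448

+609.1448 rpm (same as input, |ω| = 609.1448 rpm)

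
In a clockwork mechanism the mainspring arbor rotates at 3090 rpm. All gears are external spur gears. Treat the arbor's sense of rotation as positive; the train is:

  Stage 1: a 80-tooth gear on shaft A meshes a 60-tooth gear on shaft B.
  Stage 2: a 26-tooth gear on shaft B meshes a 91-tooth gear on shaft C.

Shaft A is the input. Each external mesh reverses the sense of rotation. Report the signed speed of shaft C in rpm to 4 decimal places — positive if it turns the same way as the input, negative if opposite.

+1177.1429 rpm (same as input, |ω| = 1177.1429 rpm)

Stage 1 [80T→60T]: ω = 3090.0000×80/60 = 4120.0000 rpm, dir flips to −; running = −4120.0000
Stage 2 [26T→91T]: ω = 4120.0000×26/91 = 1177.1429 rpm, dir flips to +; running = +1177.1429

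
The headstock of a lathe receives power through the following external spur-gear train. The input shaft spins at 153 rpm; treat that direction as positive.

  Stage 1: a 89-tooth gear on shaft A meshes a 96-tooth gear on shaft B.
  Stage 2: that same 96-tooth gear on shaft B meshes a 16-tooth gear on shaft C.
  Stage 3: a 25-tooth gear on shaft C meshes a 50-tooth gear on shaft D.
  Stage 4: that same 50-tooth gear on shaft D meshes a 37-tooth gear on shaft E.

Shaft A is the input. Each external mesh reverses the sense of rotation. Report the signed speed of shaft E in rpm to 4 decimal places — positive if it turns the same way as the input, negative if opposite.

+575.0422 rpm (same as input, |ω| = 575.0422 rpm)

Stage 1 [89T→96T]: ω = 153.0000×89/96 = 141.8438 rpm, dir flips to −; running = −141.8438
Stage 2 [96T→16T]: ω = 141.8438×96/16 = 851.0625 rpm, dir flips to +; running = +851.0625
Stage 3 [25T→50T]: ω = 851.0625×25/50 = 425.5312 rpm, dir flips to −; running = −425.5312
Stage 4 [50T→37T]: ω = 425.5312×50/37 = 575.0422 rpm, dir flips to +; running = +575.0422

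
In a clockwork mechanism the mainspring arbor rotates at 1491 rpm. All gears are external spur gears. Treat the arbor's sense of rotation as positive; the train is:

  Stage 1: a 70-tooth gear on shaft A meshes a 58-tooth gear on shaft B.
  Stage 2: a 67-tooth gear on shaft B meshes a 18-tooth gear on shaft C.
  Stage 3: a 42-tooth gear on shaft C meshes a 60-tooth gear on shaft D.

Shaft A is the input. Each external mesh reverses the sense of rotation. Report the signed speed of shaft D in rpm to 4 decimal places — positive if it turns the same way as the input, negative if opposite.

-4688.6523 rpm (opposite to input, |ω| = 4688.6523 rpm)

Stage 1 [70T→58T]: ω = 1491.0000×70/58 = 1799.4828 rpm, dir flips to −; running = −1799.4828
Stage 2 [67T→18T]: ω = 1799.4828×67/18 = 6698.0747 rpm, dir flips to +; running = +6698.0747
Stage 3 [42T→60T]: ω = 6698.0747×42/60 = 4688.6523 rpm, dir flips to −; running = −4688.6523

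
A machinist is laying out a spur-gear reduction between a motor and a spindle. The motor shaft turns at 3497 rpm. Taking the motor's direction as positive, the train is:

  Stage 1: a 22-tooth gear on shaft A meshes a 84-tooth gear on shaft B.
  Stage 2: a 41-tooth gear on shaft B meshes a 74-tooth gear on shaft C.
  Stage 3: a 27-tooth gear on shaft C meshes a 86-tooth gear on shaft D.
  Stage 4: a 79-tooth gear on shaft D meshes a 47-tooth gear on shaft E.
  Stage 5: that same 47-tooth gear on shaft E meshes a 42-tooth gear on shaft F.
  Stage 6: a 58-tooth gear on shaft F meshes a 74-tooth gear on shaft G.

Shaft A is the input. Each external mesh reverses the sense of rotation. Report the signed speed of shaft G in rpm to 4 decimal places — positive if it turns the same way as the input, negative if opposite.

Stage 1 [22T→84T]: ω = 3497.0000×22/84 = 915.8810 rpm, dir flips to −; running = −915.8810
Stage 2 [41T→74T]: ω = 915.8810×41/74 = 507.4476 rpm, dir flips to +; running = +507.4476
Stage 3 [27T→86T]: ω = 507.4476×27/86 = 159.3149 rpm, dir flips to −; running = −159.3149
Stage 4 [79T→47T]: ω = 159.3149×79/47 = 267.7847 rpm, dir flips to +; running = +267.7847
Stage 5 [47T→42T]: ω = 267.7847×47/42 = 299.6638 rpm, dir flips to −; running = −299.6638
Stage 6 [58T→74T]: ω = 299.6638×58/74 = 234.8716 rpm, dir flips to +; running = +234.8716

+234.8716 rpm (same as input, |ω| = 234.8716 rpm)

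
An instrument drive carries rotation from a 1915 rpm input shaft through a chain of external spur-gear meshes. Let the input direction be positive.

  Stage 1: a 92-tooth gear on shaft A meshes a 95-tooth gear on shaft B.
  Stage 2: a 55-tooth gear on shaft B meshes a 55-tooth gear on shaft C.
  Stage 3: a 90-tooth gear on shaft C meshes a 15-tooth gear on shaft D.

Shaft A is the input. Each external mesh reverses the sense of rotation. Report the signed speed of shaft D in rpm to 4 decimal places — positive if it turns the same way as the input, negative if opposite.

Stage 1 [92T→95T]: ω = 1915.0000×92/95 = 1854.5263 rpm, dir flips to −; running = −1854.5263
Stage 2 [55T→55T]: ω = 1854.5263×55/55 = 1854.5263 rpm, dir flips to +; running = +1854.5263
Stage 3 [90T→15T]: ω = 1854.5263×90/15 = 11127.1579 rpm, dir flips to −; running = −11127.1579

-11127.1579 rpm (opposite to input, |ω| = 11127.1579 rpm)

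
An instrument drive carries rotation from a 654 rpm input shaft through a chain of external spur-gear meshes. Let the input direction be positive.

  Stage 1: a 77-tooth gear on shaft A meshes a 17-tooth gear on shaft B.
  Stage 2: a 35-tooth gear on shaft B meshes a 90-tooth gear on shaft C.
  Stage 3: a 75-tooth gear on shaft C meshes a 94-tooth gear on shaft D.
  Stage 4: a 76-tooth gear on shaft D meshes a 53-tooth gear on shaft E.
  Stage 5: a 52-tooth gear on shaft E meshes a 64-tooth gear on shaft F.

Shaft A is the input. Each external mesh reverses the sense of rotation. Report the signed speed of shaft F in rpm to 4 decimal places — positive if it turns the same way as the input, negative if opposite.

-1070.8770 rpm (opposite to input, |ω| = 1070.8770 rpm)

Stage 1 [77T→17T]: ω = 654.0000×77/17 = 2962.2353 rpm, dir flips to −; running = −2962.2353
Stage 2 [35T→90T]: ω = 2962.2353×35/90 = 1151.9804 rpm, dir flips to +; running = +1151.9804
Stage 3 [75T→94T]: ω = 1151.9804×75/94 = 919.1333 rpm, dir flips to −; running = −919.1333
Stage 4 [76T→53T]: ω = 919.1333×76/53 = 1318.0025 rpm, dir flips to +; running = +1318.0025
Stage 5 [52T→64T]: ω = 1318.0025×52/64 = 1070.8770 rpm, dir flips to −; running = −1070.8770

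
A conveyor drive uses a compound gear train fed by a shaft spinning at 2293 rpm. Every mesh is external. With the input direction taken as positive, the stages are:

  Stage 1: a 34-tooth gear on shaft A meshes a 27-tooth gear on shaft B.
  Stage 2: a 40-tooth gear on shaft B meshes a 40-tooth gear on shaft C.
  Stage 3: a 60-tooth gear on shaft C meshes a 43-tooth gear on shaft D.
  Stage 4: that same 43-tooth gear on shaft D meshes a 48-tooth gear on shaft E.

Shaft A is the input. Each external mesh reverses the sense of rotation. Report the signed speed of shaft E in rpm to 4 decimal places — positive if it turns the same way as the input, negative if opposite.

+3609.3519 rpm (same as input, |ω| = 3609.3519 rpm)

Stage 1 [34T→27T]: ω = 2293.0000×34/27 = 2887.4815 rpm, dir flips to −; running = −2887.4815
Stage 2 [40T→40T]: ω = 2887.4815×40/40 = 2887.4815 rpm, dir flips to +; running = +2887.4815
Stage 3 [60T→43T]: ω = 2887.4815×60/43 = 4029.0439 rpm, dir flips to −; running = −4029.0439
Stage 4 [43T→48T]: ω = 4029.0439×43/48 = 3609.3519 rpm, dir flips to +; running = +3609.3519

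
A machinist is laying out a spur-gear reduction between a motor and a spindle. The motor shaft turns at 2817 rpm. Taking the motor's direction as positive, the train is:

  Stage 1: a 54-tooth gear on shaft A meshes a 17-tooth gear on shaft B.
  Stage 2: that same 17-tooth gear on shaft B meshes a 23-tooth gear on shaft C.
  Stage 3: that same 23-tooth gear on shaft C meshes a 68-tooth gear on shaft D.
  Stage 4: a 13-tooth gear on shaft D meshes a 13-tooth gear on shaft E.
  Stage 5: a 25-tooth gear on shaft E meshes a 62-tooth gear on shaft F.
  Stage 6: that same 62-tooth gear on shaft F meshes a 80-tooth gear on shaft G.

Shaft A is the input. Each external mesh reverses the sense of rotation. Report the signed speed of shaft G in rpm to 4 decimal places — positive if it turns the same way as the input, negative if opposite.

+699.0717 rpm (same as input, |ω| = 699.0717 rpm)

Stage 1 [54T→17T]: ω = 2817.0000×54/17 = 8948.1176 rpm, dir flips to −; running = −8948.1176
Stage 2 [17T→23T]: ω = 8948.1176×17/23 = 6613.8261 rpm, dir flips to +; running = +6613.8261
Stage 3 [23T→68T]: ω = 6613.8261×23/68 = 2237.0294 rpm, dir flips to −; running = −2237.0294
Stage 4 [13T→13T]: ω = 2237.0294×13/13 = 2237.0294 rpm, dir flips to +; running = +2237.0294
Stage 5 [25T→62T]: ω = 2237.0294×25/62 = 902.0280 rpm, dir flips to −; running = −902.0280
Stage 6 [62T→80T]: ω = 902.0280×62/80 = 699.0717 rpm, dir flips to +; running = +699.0717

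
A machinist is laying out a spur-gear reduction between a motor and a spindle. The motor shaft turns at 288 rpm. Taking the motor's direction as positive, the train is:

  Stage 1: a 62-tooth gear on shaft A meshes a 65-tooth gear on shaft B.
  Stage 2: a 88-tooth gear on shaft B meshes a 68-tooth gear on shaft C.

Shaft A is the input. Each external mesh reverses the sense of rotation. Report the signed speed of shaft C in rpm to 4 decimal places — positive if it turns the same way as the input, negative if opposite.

Stage 1 [62T→65T]: ω = 288.0000×62/65 = 274.7077 rpm, dir flips to −; running = −274.7077
Stage 2 [88T→68T]: ω = 274.7077×88/68 = 355.5041 rpm, dir flips to +; running = +355.5041

+355.5041 rpm (same as input, |ω| = 355.5041 rpm)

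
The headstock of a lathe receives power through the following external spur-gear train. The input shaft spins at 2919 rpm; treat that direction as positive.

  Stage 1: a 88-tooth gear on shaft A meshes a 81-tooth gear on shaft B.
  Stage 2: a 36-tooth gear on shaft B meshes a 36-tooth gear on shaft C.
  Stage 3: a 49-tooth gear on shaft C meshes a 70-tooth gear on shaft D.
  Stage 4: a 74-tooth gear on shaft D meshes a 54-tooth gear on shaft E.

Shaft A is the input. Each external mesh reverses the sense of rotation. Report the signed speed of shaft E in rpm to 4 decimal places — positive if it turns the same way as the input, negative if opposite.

+3042.0598 rpm (same as input, |ω| = 3042.0598 rpm)

Stage 1 [88T→81T]: ω = 2919.0000×88/81 = 3171.2593 rpm, dir flips to −; running = −3171.2593
Stage 2 [36T→36T]: ω = 3171.2593×36/36 = 3171.2593 rpm, dir flips to +; running = +3171.2593
Stage 3 [49T→70T]: ω = 3171.2593×49/70 = 2219.8815 rpm, dir flips to −; running = −2219.8815
Stage 4 [74T→54T]: ω = 2219.8815×74/54 = 3042.0598 rpm, dir flips to +; running = +3042.0598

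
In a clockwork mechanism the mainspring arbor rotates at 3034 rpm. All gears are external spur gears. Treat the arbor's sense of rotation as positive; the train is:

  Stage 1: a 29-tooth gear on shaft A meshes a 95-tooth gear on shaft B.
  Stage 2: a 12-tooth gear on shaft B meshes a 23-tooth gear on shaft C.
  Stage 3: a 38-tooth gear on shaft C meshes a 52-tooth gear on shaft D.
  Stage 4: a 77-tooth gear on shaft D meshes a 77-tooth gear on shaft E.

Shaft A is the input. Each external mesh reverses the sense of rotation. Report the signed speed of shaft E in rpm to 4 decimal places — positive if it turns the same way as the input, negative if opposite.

Stage 1 [29T→95T]: ω = 3034.0000×29/95 = 926.1684 rpm, dir flips to −; running = −926.1684
Stage 2 [12T→23T]: ω = 926.1684×12/23 = 483.2183 rpm, dir flips to +; running = +483.2183
Stage 3 [38T→52T]: ω = 483.2183×38/52 = 353.1211 rpm, dir flips to −; running = −353.1211
Stage 4 [77T→77T]: ω = 353.1211×77/77 = 353.1211 rpm, dir flips to +; running = +353.1211

+353.1211 rpm (same as input, |ω| = 353.1211 rpm)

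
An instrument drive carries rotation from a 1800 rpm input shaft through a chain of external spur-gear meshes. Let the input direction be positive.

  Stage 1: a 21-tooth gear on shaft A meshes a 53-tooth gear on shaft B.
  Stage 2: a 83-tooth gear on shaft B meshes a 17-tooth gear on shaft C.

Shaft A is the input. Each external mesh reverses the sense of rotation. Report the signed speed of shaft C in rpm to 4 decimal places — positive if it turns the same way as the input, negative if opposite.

Stage 1 [21T→53T]: ω = 1800.0000×21/53 = 713.2075 rpm, dir flips to −; running = −713.2075
Stage 2 [83T→17T]: ω = 713.2075×83/17 = 3482.1310 rpm, dir flips to +; running = +3482.1310

+3482.1310 rpm (same as input, |ω| = 3482.1310 rpm)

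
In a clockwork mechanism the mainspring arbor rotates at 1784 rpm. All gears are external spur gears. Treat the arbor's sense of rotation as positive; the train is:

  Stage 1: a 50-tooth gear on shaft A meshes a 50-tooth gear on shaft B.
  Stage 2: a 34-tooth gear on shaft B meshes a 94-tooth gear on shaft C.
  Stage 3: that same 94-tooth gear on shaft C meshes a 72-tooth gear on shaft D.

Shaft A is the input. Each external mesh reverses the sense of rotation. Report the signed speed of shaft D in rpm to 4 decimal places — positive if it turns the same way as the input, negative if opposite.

-842.4444 rpm (opposite to input, |ω| = 842.4444 rpm)

Stage 1 [50T→50T]: ω = 1784.0000×50/50 = 1784.0000 rpm, dir flips to −; running = −1784.0000
Stage 2 [34T→94T]: ω = 1784.0000×34/94 = 645.2766 rpm, dir flips to +; running = +645.2766
Stage 3 [94T→72T]: ω = 645.2766×94/72 = 842.4444 rpm, dir flips to −; running = −842.4444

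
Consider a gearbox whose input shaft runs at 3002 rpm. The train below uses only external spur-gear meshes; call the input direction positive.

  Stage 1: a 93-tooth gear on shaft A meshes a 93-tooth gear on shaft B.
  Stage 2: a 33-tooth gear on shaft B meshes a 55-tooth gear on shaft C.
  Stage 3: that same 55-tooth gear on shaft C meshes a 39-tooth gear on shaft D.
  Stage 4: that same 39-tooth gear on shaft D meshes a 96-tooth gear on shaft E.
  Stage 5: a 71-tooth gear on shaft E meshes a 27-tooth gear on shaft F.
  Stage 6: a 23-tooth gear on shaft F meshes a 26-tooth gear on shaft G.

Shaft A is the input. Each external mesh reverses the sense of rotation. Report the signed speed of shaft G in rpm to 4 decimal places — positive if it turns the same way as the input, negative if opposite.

+2400.5042 rpm (same as input, |ω| = 2400.5042 rpm)

Stage 1 [93T→93T]: ω = 3002.0000×93/93 = 3002.0000 rpm, dir flips to −; running = −3002.0000
Stage 2 [33T→55T]: ω = 3002.0000×33/55 = 1801.2000 rpm, dir flips to +; running = +1801.2000
Stage 3 [55T→39T]: ω = 1801.2000×55/39 = 2540.1538 rpm, dir flips to −; running = −2540.1538
Stage 4 [39T→96T]: ω = 2540.1538×39/96 = 1031.9375 rpm, dir flips to +; running = +1031.9375
Stage 5 [71T→27T]: ω = 1031.9375×71/27 = 2713.6134 rpm, dir flips to −; running = −2713.6134
Stage 6 [23T→26T]: ω = 2713.6134×23/26 = 2400.5042 rpm, dir flips to +; running = +2400.5042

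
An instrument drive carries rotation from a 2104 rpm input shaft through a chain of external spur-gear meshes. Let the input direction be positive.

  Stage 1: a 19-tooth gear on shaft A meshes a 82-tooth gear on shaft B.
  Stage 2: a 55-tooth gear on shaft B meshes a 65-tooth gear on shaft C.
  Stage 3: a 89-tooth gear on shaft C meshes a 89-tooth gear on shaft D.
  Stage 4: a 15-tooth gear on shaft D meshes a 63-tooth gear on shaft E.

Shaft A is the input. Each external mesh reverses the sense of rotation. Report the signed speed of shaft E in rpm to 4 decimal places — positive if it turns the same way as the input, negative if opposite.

+98.2167 rpm (same as input, |ω| = 98.2167 rpm)

Stage 1 [19T→82T]: ω = 2104.0000×19/82 = 487.5122 rpm, dir flips to −; running = −487.5122
Stage 2 [55T→65T]: ω = 487.5122×55/65 = 412.5103 rpm, dir flips to +; running = +412.5103
Stage 3 [89T→89T]: ω = 412.5103×89/89 = 412.5103 rpm, dir flips to −; running = −412.5103
Stage 4 [15T→63T]: ω = 412.5103×15/63 = 98.2167 rpm, dir flips to +; running = +98.2167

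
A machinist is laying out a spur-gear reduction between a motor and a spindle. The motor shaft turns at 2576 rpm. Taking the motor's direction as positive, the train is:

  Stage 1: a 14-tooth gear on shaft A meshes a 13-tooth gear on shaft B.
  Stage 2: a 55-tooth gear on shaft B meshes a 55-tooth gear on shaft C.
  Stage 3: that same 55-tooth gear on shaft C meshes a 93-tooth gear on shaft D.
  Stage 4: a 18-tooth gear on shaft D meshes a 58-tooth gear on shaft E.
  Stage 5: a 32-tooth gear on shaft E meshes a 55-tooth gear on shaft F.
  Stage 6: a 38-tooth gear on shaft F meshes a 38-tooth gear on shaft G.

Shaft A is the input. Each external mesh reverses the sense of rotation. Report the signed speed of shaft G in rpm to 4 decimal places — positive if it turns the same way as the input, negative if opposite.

Stage 1 [14T→13T]: ω = 2576.0000×14/13 = 2774.1538 rpm, dir flips to −; running = −2774.1538
Stage 2 [55T→55T]: ω = 2774.1538×55/55 = 2774.1538 rpm, dir flips to +; running = +2774.1538
Stage 3 [55T→93T]: ω = 2774.1538×55/93 = 1640.6286 rpm, dir flips to −; running = −1640.6286
Stage 4 [18T→58T]: ω = 1640.6286×18/58 = 509.1606 rpm, dir flips to +; running = +509.1606
Stage 5 [32T→55T]: ω = 509.1606×32/55 = 296.2389 rpm, dir flips to −; running = −296.2389
Stage 6 [38T→38T]: ω = 296.2389×38/38 = 296.2389 rpm, dir flips to +; running = +296.2389

+296.2389 rpm (same as input, |ω| = 296.2389 rpm)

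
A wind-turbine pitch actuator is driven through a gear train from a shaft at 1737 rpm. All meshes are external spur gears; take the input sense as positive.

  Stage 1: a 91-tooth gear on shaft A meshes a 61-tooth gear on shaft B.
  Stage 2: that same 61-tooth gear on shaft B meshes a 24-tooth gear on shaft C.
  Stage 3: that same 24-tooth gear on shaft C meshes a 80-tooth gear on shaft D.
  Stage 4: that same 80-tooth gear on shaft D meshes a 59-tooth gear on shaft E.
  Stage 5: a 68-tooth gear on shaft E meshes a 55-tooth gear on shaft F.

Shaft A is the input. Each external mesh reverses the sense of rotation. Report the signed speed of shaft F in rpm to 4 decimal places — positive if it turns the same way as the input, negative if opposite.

-3312.3439 rpm (opposite to input, |ω| = 3312.3439 rpm)

Stage 1 [91T→61T]: ω = 1737.0000×91/61 = 2591.2623 rpm, dir flips to −; running = −2591.2623
Stage 2 [61T→24T]: ω = 2591.2623×61/24 = 6586.1250 rpm, dir flips to +; running = +6586.1250
Stage 3 [24T→80T]: ω = 6586.1250×24/80 = 1975.8375 rpm, dir flips to −; running = −1975.8375
Stage 4 [80T→59T]: ω = 1975.8375×80/59 = 2679.1017 rpm, dir flips to +; running = +2679.1017
Stage 5 [68T→55T]: ω = 2679.1017×68/55 = 3312.3439 rpm, dir flips to −; running = −3312.3439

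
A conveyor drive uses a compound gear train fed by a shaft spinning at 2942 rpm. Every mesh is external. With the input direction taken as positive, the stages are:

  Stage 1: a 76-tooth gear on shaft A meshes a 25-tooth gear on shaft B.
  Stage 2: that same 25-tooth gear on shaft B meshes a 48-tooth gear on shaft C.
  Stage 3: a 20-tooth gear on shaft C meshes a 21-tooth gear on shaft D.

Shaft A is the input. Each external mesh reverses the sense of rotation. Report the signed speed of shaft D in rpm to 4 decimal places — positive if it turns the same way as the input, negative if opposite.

Stage 1 [76T→25T]: ω = 2942.0000×76/25 = 8943.6800 rpm, dir flips to −; running = −8943.6800
Stage 2 [25T→48T]: ω = 8943.6800×25/48 = 4658.1667 rpm, dir flips to +; running = +4658.1667
Stage 3 [20T→21T]: ω = 4658.1667×20/21 = 4436.3492 rpm, dir flips to −; running = −4436.3492

-4436.3492 rpm (opposite to input, |ω| = 4436.3492 rpm)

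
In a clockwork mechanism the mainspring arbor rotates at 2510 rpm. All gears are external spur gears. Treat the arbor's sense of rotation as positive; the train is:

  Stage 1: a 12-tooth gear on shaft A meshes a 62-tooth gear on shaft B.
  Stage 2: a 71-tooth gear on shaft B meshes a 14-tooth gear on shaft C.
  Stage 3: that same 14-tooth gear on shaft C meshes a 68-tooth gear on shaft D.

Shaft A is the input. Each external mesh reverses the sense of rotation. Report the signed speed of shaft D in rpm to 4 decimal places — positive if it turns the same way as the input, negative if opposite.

-507.2391 rpm (opposite to input, |ω| = 507.2391 rpm)

Stage 1 [12T→62T]: ω = 2510.0000×12/62 = 485.8065 rpm, dir flips to −; running = −485.8065
Stage 2 [71T→14T]: ω = 485.8065×71/14 = 2463.7327 rpm, dir flips to +; running = +2463.7327
Stage 3 [14T→68T]: ω = 2463.7327×14/68 = 507.2391 rpm, dir flips to −; running = −507.2391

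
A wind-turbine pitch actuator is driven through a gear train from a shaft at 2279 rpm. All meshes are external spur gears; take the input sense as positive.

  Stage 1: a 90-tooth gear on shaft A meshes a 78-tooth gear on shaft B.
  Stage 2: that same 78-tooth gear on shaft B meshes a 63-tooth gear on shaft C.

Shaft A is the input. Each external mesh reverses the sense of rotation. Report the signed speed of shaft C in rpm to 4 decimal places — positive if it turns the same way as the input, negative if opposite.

Stage 1 [90T→78T]: ω = 2279.0000×90/78 = 2629.6154 rpm, dir flips to −; running = −2629.6154
Stage 2 [78T→63T]: ω = 2629.6154×78/63 = 3255.7143 rpm, dir flips to +; running = +3255.7143

+3255.7143 rpm (same as input, |ω| = 3255.7143 rpm)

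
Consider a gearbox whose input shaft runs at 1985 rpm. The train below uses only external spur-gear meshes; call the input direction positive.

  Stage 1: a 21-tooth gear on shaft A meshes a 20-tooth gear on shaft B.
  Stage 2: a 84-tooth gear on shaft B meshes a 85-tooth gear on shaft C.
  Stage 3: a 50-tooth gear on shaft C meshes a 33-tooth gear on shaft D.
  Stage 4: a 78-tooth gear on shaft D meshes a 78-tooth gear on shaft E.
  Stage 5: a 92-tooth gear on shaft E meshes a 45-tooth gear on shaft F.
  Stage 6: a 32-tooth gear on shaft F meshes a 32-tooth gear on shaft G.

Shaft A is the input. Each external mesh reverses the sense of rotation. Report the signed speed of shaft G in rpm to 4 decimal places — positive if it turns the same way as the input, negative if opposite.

Stage 1 [21T→20T]: ω = 1985.0000×21/20 = 2084.2500 rpm, dir flips to −; running = −2084.2500
Stage 2 [84T→85T]: ω = 2084.2500×84/85 = 2059.7294 rpm, dir flips to +; running = +2059.7294
Stage 3 [50T→33T]: ω = 2059.7294×50/33 = 3120.8021 rpm, dir flips to −; running = −3120.8021
Stage 4 [78T→78T]: ω = 3120.8021×78/78 = 3120.8021 rpm, dir flips to +; running = +3120.8021
Stage 5 [92T→45T]: ω = 3120.8021×92/45 = 6380.3066 rpm, dir flips to −; running = −6380.3066
Stage 6 [32T→32T]: ω = 6380.3066×32/32 = 6380.3066 rpm, dir flips to +; running = +6380.3066

+6380.3066 rpm (same as input, |ω| = 6380.3066 rpm)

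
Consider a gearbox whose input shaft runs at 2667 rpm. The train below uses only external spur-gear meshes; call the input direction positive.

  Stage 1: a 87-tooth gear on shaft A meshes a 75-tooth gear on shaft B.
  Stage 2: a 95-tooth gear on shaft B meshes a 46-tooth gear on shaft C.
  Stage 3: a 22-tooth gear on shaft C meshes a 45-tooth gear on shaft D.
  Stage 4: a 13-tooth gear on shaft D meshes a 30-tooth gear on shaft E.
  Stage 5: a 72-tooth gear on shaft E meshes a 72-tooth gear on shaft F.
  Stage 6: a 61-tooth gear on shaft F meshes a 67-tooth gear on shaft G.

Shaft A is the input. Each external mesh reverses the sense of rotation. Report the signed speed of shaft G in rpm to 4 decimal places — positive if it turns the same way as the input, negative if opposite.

+1232.3500 rpm (same as input, |ω| = 1232.3500 rpm)

Stage 1 [87T→75T]: ω = 2667.0000×87/75 = 3093.7200 rpm, dir flips to −; running = −3093.7200
Stage 2 [95T→46T]: ω = 3093.7200×95/46 = 6389.2043 rpm, dir flips to +; running = +6389.2043
Stage 3 [22T→45T]: ω = 6389.2043×22/45 = 3123.6110 rpm, dir flips to −; running = −3123.6110
Stage 4 [13T→30T]: ω = 3123.6110×13/30 = 1353.5648 rpm, dir flips to +; running = +1353.5648
Stage 5 [72T→72T]: ω = 1353.5648×72/72 = 1353.5648 rpm, dir flips to −; running = −1353.5648
Stage 6 [61T→67T]: ω = 1353.5648×61/67 = 1232.3500 rpm, dir flips to +; running = +1232.3500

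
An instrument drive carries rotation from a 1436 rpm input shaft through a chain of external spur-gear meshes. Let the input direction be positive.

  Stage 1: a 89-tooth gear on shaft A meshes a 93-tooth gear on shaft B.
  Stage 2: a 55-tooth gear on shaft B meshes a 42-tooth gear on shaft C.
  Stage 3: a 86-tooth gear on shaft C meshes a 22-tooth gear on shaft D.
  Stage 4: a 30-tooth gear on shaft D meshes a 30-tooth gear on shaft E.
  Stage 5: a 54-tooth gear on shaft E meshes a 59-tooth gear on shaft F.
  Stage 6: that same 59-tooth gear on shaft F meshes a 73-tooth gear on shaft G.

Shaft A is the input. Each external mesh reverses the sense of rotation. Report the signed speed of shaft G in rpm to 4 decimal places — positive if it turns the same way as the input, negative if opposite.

+5203.8116 rpm (same as input, |ω| = 5203.8116 rpm)

Stage 1 [89T→93T]: ω = 1436.0000×89/93 = 1374.2366 rpm, dir flips to −; running = −1374.2366
Stage 2 [55T→42T]: ω = 1374.2366×55/42 = 1799.5955 rpm, dir flips to +; running = +1799.5955
Stage 3 [86T→22T]: ω = 1799.5955×86/22 = 7034.7824 rpm, dir flips to −; running = −7034.7824
Stage 4 [30T→30T]: ω = 7034.7824×30/30 = 7034.7824 rpm, dir flips to +; running = +7034.7824
Stage 5 [54T→59T]: ω = 7034.7824×54/59 = 6438.6144 rpm, dir flips to −; running = −6438.6144
Stage 6 [59T→73T]: ω = 6438.6144×59/73 = 5203.8116 rpm, dir flips to +; running = +5203.8116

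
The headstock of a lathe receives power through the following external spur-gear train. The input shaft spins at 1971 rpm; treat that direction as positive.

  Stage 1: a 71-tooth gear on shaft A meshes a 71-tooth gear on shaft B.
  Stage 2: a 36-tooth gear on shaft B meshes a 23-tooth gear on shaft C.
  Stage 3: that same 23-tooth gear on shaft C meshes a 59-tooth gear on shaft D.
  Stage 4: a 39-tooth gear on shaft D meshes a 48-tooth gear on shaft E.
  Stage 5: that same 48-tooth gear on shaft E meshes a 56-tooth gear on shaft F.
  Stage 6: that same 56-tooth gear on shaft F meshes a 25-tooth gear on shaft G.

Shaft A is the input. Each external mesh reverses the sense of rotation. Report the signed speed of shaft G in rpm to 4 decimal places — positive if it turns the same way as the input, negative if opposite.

Stage 1 [71T→71T]: ω = 1971.0000×71/71 = 1971.0000 rpm, dir flips to −; running = −1971.0000
Stage 2 [36T→23T]: ω = 1971.0000×36/23 = 3085.0435 rpm, dir flips to +; running = +3085.0435
Stage 3 [23T→59T]: ω = 3085.0435×23/59 = 1202.6441 rpm, dir flips to −; running = −1202.6441
Stage 4 [39T→48T]: ω = 1202.6441×39/48 = 977.1483 rpm, dir flips to +; running = +977.1483
Stage 5 [48T→56T]: ω = 977.1483×48/56 = 837.5557 rpm, dir flips to −; running = −837.5557
Stage 6 [56T→25T]: ω = 837.5557×56/25 = 1876.1247 rpm, dir flips to +; running = +1876.1247

+1876.1247 rpm (same as input, |ω| = 1876.1247 rpm)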